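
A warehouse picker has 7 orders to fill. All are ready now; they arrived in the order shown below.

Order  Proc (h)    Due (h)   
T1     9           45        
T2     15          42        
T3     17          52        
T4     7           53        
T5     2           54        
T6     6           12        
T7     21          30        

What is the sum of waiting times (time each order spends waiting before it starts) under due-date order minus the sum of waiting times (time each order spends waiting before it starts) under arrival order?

41

EDD (increasing due date): T6 T7 T2 T1 T3 T4 T5.
T6: waits 0, runs 0→6
T7: waits 6, runs 6→27
T2: waits 27, runs 27→42
T1: waits 42, runs 42→51
T3: waits 51, runs 51→68
T4: waits 68, runs 68→75
T5: waits 75, runs 75→77
Sum = 0+6+27+42+51+68+75 = 269.
FIFO (arrival order): T1 T2 T3 T4 T5 T6 T7.
T1: waits 0, runs 0→9
T2: waits 9, runs 9→24
T3: waits 24, runs 24→41
T4: waits 41, runs 41→48
T5: waits 48, runs 48→50
T6: waits 50, runs 50→56
T7: waits 56, runs 56→77
Sum = 0+9+24+41+48+50+56 = 228.
Difference = 269 − 228 = 41.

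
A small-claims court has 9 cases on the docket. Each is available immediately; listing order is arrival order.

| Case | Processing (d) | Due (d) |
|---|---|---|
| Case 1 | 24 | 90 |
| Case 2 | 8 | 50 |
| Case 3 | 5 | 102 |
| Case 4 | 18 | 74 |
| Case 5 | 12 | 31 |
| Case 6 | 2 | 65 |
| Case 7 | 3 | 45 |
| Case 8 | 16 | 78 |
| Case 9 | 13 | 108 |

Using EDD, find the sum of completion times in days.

EDD (increasing due date): Case 5 Case 7 Case 2 Case 6 Case 4 Case 8 Case 1 Case 3 Case 9.
Case 5: 0→12
Case 7: 12→15
Case 2: 15→23
Case 6: 23→25
Case 4: 25→43
Case 8: 43→59
Case 1: 59→83
Case 3: 83→88
Case 9: 88→101
Sum = 12+15+23+25+43+59+83+88+101 = 449.

449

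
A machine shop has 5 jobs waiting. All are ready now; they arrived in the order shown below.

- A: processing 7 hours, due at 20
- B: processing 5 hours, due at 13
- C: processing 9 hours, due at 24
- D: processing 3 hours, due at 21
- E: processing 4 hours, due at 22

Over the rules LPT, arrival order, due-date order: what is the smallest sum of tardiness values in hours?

LPT (decreasing processing time): C A B E D.
C: 0→9, due 24, tardiness 0
A: 9→16, due 20, tardiness 0
B: 16→21, due 13, tardiness 8
E: 21→25, due 22, tardiness 3
D: 25→28, due 21, tardiness 7
Sum = 0+0+8+3+7 = 18.
FIFO (arrival order): A B C D E.
A: 0→7, due 20, tardiness 0
B: 7→12, due 13, tardiness 0
C: 12→21, due 24, tardiness 0
D: 21→24, due 21, tardiness 3
E: 24→28, due 22, tardiness 6
Sum = 0+0+0+3+6 = 9.
EDD (increasing due date): B A D E C.
B: 0→5, due 13, tardiness 0
A: 5→12, due 20, tardiness 0
D: 12→15, due 21, tardiness 0
E: 15→19, due 22, tardiness 0
C: 19→28, due 24, tardiness 4
Sum = 0+0+0+0+4 = 4.
LPT 18, FIFO 9, EDD 4 → minimum 4.

4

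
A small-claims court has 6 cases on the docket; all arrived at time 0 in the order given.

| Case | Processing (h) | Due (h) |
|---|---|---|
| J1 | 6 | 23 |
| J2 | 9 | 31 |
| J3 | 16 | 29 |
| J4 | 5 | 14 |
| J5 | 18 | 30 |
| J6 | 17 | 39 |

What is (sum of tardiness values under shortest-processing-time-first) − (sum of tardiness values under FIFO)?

SPT (increasing processing time): J4 J1 J2 J3 J6 J5.
J4: 0→5, due 14, tardiness 0
J1: 5→11, due 23, tardiness 0
J2: 11→20, due 31, tardiness 0
J3: 20→36, due 29, tardiness 7
J6: 36→53, due 39, tardiness 14
J5: 53→71, due 30, tardiness 41
Sum = 0+0+0+7+14+41 = 62.
FIFO (arrival order): J1 J2 J3 J4 J5 J6.
J1: 0→6, due 23, tardiness 0
J2: 6→15, due 31, tardiness 0
J3: 15→31, due 29, tardiness 2
J4: 31→36, due 14, tardiness 22
J5: 36→54, due 30, tardiness 24
J6: 54→71, due 39, tardiness 32
Sum = 0+0+2+22+24+32 = 80.
Difference = 62 − 80 = -18.

-18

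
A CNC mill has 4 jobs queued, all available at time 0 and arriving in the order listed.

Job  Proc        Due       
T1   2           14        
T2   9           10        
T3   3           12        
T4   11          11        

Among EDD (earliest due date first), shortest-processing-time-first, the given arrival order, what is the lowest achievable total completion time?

46

EDD (increasing due date): T2 T4 T3 T1.
T2: 0→9
T4: 9→20
T3: 20→23
T1: 23→25
Sum = 9+20+23+25 = 77.
SPT (increasing processing time): T1 T3 T2 T4.
T1: 0→2
T3: 2→5
T2: 5→14
T4: 14→25
Sum = 2+5+14+25 = 46.
FIFO (arrival order): T1 T2 T3 T4.
T1: 0→2
T2: 2→11
T3: 11→14
T4: 14→25
Sum = 2+11+14+25 = 52.
EDD 77, SPT 46, FIFO 52 → minimum 46.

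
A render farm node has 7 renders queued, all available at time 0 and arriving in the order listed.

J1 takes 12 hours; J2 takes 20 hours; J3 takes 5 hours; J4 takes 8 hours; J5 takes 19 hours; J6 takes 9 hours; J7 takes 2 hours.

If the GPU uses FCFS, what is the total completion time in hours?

338

FIFO (arrival order): J1 J2 J3 J4 J5 J6 J7.
J1: 0→12
J2: 12→32
J3: 32→37
J4: 37→45
J5: 45→64
J6: 64→73
J7: 73→75
Sum = 12+32+37+45+64+73+75 = 338.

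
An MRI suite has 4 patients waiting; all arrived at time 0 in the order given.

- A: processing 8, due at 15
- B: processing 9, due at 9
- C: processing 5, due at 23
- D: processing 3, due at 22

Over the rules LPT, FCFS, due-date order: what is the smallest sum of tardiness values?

4

LPT (decreasing processing time): B A C D.
B: 0→9, due 9, tardiness 0
A: 9→17, due 15, tardiness 2
C: 17→22, due 23, tardiness 0
D: 22→25, due 22, tardiness 3
Sum = 0+2+0+3 = 5.
FIFO (arrival order): A B C D.
A: 0→8, due 15, tardiness 0
B: 8→17, due 9, tardiness 8
C: 17→22, due 23, tardiness 0
D: 22→25, due 22, tardiness 3
Sum = 0+8+0+3 = 11.
EDD (increasing due date): B A D C.
B: 0→9, due 9, tardiness 0
A: 9→17, due 15, tardiness 2
D: 17→20, due 22, tardiness 0
C: 20→25, due 23, tardiness 2
Sum = 0+2+0+2 = 4.
LPT 5, FIFO 11, EDD 4 → minimum 4.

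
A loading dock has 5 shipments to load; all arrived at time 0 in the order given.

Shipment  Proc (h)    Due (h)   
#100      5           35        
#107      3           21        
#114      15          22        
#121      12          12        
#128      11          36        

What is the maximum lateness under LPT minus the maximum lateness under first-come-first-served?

LPT (decreasing processing time): #114 #121 #128 #100 #107.
#114: 0→15, due 22, lateness -7
#121: 15→27, due 12, lateness 15
#128: 27→38, due 36, lateness 2
#100: 38→43, due 35, lateness 8
#107: 43→46, due 21, lateness 25
Maximum = 25.
FIFO (arrival order): #100 #107 #114 #121 #128.
#100: 0→5, due 35, lateness -30
#107: 5→8, due 21, lateness -13
#114: 8→23, due 22, lateness 1
#121: 23→35, due 12, lateness 23
#128: 35→46, due 36, lateness 10
Maximum = 23.
Difference = 25 − 23 = 2.

2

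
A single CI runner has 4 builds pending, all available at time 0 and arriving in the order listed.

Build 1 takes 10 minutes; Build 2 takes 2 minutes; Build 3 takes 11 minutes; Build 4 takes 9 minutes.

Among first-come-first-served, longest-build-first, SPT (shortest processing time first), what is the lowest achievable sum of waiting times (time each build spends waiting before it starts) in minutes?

34

FIFO (arrival order): Build 1 Build 2 Build 3 Build 4.
Build 1: waits 0, runs 0→10
Build 2: waits 10, runs 10→12
Build 3: waits 12, runs 12→23
Build 4: waits 23, runs 23→32
Sum = 0+10+12+23 = 45.
LPT (decreasing processing time): Build 3 Build 1 Build 4 Build 2.
Build 3: waits 0, runs 0→11
Build 1: waits 11, runs 11→21
Build 4: waits 21, runs 21→30
Build 2: waits 30, runs 30→32
Sum = 0+11+21+30 = 62.
SPT (increasing processing time): Build 2 Build 4 Build 1 Build 3.
Build 2: waits 0, runs 0→2
Build 4: waits 2, runs 2→11
Build 1: waits 11, runs 11→21
Build 3: waits 21, runs 21→32
Sum = 0+2+11+21 = 34.
FIFO 45, LPT 62, SPT 34 → minimum 34.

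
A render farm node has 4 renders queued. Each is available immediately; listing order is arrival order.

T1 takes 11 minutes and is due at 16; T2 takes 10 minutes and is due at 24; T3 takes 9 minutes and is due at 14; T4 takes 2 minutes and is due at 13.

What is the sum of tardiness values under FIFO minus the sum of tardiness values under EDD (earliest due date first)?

21

FIFO (arrival order): T1 T2 T3 T4.
T1: 0→11, due 16, tardiness 0
T2: 11→21, due 24, tardiness 0
T3: 21→30, due 14, tardiness 16
T4: 30→32, due 13, tardiness 19
Sum = 0+0+16+19 = 35.
EDD (increasing due date): T4 T3 T1 T2.
T4: 0→2, due 13, tardiness 0
T3: 2→11, due 14, tardiness 0
T1: 11→22, due 16, tardiness 6
T2: 22→32, due 24, tardiness 8
Sum = 0+0+6+8 = 14.
Difference = 35 − 14 = 21.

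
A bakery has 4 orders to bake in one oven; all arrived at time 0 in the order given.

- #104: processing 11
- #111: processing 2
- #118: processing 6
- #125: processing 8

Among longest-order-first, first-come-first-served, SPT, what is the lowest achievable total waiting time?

LPT (decreasing processing time): #104 #125 #118 #111.
#104: waits 0, runs 0→11
#125: waits 11, runs 11→19
#118: waits 19, runs 19→25
#111: waits 25, runs 25→27
Sum = 0+11+19+25 = 55.
FIFO (arrival order): #104 #111 #118 #125.
#104: waits 0, runs 0→11
#111: waits 11, runs 11→13
#118: waits 13, runs 13→19
#125: waits 19, runs 19→27
Sum = 0+11+13+19 = 43.
SPT (increasing processing time): #111 #118 #125 #104.
#111: waits 0, runs 0→2
#118: waits 2, runs 2→8
#125: waits 8, runs 8→16
#104: waits 16, runs 16→27
Sum = 0+2+8+16 = 26.
LPT 55, FIFO 43, SPT 26 → minimum 26.

26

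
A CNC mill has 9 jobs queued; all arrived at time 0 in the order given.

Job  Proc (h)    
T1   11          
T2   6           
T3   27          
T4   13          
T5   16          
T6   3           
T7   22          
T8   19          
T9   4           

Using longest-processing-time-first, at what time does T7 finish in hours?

49

LPT (decreasing processing time): T3 T7 T8 T5 T4 T1 T2 T9 T6.
T3: 0→27
T7: 27→49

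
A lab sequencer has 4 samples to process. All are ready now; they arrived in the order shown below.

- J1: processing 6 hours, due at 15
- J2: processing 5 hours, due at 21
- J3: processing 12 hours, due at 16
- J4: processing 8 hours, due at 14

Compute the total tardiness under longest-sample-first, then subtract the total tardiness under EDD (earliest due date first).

LPT (decreasing processing time): J3 J4 J1 J2.
J3: 0→12, due 16, tardiness 0
J4: 12→20, due 14, tardiness 6
J1: 20→26, due 15, tardiness 11
J2: 26→31, due 21, tardiness 10
Sum = 0+6+11+10 = 27.
EDD (increasing due date): J4 J1 J3 J2.
J4: 0→8, due 14, tardiness 0
J1: 8→14, due 15, tardiness 0
J3: 14→26, due 16, tardiness 10
J2: 26→31, due 21, tardiness 10
Sum = 0+0+10+10 = 20.
Difference = 27 − 20 = 7.

7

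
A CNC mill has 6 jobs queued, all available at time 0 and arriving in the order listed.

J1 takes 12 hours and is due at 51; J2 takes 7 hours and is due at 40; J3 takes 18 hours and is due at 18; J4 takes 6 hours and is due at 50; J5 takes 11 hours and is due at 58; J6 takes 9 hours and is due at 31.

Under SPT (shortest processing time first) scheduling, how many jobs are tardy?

1

SPT (increasing processing time): J4 J2 J6 J5 J1 J3.
J4: 0→6, due 50, tardiness 0
J2: 6→13, due 40, tardiness 0
J6: 13→22, due 31, tardiness 0
J5: 22→33, due 58, tardiness 0
J1: 33→45, due 51, tardiness 0
J3: 45→63, due 18, tardiness 45
Late jobs: 1.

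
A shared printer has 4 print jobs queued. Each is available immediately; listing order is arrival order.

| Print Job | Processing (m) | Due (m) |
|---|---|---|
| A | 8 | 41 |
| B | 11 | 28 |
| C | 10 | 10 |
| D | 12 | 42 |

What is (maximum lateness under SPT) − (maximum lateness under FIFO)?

-11

SPT (increasing processing time): A C B D.
A: 0→8, due 41, lateness -33
C: 8→18, due 10, lateness 8
B: 18→29, due 28, lateness 1
D: 29→41, due 42, lateness -1
Maximum = 8.
FIFO (arrival order): A B C D.
A: 0→8, due 41, lateness -33
B: 8→19, due 28, lateness -9
C: 19→29, due 10, lateness 19
D: 29→41, due 42, lateness -1
Maximum = 19.
Difference = 8 − 19 = -11.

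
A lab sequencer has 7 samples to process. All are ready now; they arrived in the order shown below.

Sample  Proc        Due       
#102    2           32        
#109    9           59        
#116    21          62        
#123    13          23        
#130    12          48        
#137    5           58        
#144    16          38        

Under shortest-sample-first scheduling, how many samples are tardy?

3

SPT (increasing processing time): #102 #137 #109 #130 #123 #144 #116.
#102: 0→2, due 32, tardiness 0
#137: 2→7, due 58, tardiness 0
#109: 7→16, due 59, tardiness 0
#130: 16→28, due 48, tardiness 0
#123: 28→41, due 23, tardiness 18
#144: 41→57, due 38, tardiness 19
#116: 57→78, due 62, tardiness 16
Late samples: 3.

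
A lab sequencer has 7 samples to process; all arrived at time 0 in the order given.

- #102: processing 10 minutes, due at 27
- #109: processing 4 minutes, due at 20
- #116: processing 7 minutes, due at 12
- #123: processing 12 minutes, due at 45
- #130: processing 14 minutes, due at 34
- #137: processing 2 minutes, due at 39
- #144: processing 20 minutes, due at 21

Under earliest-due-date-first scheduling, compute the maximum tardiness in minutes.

EDD (increasing due date): #116 #109 #144 #102 #130 #137 #123.
#116: 0→7, due 12, tardiness 0
#109: 7→11, due 20, tardiness 0
#144: 11→31, due 21, tardiness 10
#102: 31→41, due 27, tardiness 14
#130: 41→55, due 34, tardiness 21
#137: 55→57, due 39, tardiness 18
#123: 57→69, due 45, tardiness 24
Maximum = 24.

24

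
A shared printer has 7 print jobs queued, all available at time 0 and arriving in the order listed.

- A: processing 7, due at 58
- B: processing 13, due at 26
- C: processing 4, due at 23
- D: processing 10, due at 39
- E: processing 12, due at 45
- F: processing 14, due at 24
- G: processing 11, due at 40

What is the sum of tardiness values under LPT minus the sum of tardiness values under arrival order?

LPT (decreasing processing time): F B E G D A C.
F: 0→14, due 24, tardiness 0
B: 14→27, due 26, tardiness 1
E: 27→39, due 45, tardiness 0
G: 39→50, due 40, tardiness 10
D: 50→60, due 39, tardiness 21
A: 60→67, due 58, tardiness 9
C: 67→71, due 23, tardiness 48
Sum = 0+1+0+10+21+9+48 = 89.
FIFO (arrival order): A B C D E F G.
A: 0→7, due 58, tardiness 0
B: 7→20, due 26, tardiness 0
C: 20→24, due 23, tardiness 1
D: 24→34, due 39, tardiness 0
E: 34→46, due 45, tardiness 1
F: 46→60, due 24, tardiness 36
G: 60→71, due 40, tardiness 31
Sum = 0+0+1+0+1+36+31 = 69.
Difference = 89 − 69 = 20.

20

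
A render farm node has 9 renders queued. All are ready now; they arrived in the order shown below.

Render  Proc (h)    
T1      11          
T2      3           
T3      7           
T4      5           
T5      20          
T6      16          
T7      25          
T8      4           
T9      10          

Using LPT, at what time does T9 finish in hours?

LPT (decreasing processing time): T7 T5 T6 T1 T9 T3 T4 T8 T2.
T7: 0→25
T5: 25→45
T6: 45→61
T1: 61→72
T9: 72→82

82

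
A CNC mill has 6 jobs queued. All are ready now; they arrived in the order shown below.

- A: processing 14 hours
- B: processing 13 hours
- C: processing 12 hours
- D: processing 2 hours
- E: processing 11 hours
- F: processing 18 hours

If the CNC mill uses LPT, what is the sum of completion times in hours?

LPT (decreasing processing time): F A B C E D.
F: 0→18
A: 18→32
B: 32→45
C: 45→57
E: 57→68
D: 68→70
Sum = 18+32+45+57+68+70 = 290.

290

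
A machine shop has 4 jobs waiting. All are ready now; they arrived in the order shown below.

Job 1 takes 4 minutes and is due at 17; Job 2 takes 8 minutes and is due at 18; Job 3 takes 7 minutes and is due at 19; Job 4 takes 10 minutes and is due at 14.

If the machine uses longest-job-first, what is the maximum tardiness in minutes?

12

LPT (decreasing processing time): Job 4 Job 2 Job 3 Job 1.
Job 4: 0→10, due 14, tardiness 0
Job 2: 10→18, due 18, tardiness 0
Job 3: 18→25, due 19, tardiness 6
Job 1: 25→29, due 17, tardiness 12
Maximum = 12.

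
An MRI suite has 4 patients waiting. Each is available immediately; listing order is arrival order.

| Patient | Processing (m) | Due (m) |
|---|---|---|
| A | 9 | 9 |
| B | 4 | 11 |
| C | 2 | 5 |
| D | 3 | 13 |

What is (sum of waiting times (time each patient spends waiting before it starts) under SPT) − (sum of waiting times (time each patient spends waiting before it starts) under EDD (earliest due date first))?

-12

SPT (increasing processing time): C D B A.
C: waits 0, runs 0→2
D: waits 2, runs 2→5
B: waits 5, runs 5→9
A: waits 9, runs 9→18
Sum = 0+2+5+9 = 16.
EDD (increasing due date): C A B D.
C: waits 0, runs 0→2
A: waits 2, runs 2→11
B: waits 11, runs 11→15
D: waits 15, runs 15→18
Sum = 0+2+11+15 = 28.
Difference = 16 − 28 = -12.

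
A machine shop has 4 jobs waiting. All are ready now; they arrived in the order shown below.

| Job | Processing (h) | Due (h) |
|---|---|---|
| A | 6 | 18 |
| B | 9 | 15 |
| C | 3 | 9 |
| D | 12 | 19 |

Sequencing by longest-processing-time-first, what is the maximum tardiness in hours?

LPT (decreasing processing time): D B A C.
D: 0→12, due 19, tardiness 0
B: 12→21, due 15, tardiness 6
A: 21→27, due 18, tardiness 9
C: 27→30, due 9, tardiness 21
Maximum = 21.

21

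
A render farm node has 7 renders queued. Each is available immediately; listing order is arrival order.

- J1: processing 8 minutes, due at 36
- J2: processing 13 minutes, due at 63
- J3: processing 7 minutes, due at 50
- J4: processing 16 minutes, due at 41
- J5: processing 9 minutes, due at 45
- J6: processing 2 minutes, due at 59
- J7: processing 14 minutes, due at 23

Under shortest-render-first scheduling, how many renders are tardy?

SPT (increasing processing time): J6 J3 J1 J5 J2 J7 J4.
J6: 0→2, due 59, tardiness 0
J3: 2→9, due 50, tardiness 0
J1: 9→17, due 36, tardiness 0
J5: 17→26, due 45, tardiness 0
J2: 26→39, due 63, tardiness 0
J7: 39→53, due 23, tardiness 30
J4: 53→69, due 41, tardiness 28
Late renders: 2.

2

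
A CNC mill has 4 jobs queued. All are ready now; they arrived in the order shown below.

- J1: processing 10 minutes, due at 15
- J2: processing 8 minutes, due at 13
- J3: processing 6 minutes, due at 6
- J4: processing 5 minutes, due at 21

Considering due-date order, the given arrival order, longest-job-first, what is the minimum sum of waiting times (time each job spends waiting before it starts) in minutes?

EDD (increasing due date): J3 J2 J1 J4.
J3: waits 0, runs 0→6
J2: waits 6, runs 6→14
J1: waits 14, runs 14→24
J4: waits 24, runs 24→29
Sum = 0+6+14+24 = 44.
FIFO (arrival order): J1 J2 J3 J4.
J1: waits 0, runs 0→10
J2: waits 10, runs 10→18
J3: waits 18, runs 18→24
J4: waits 24, runs 24→29
Sum = 0+10+18+24 = 52.
LPT (decreasing processing time): J1 J2 J3 J4.
J1: waits 0, runs 0→10
J2: waits 10, runs 10→18
J3: waits 18, runs 18→24
J4: waits 24, runs 24→29
Sum = 0+10+18+24 = 52.
EDD 44, FIFO 52, LPT 52 → minimum 44.

44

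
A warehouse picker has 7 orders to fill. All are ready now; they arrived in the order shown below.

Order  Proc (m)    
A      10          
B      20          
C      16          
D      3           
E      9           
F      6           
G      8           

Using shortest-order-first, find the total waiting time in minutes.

SPT (increasing processing time): D F G E A C B.
D: waits 0, runs 0→3
F: waits 3, runs 3→9
G: waits 9, runs 9→17
E: waits 17, runs 17→26
A: waits 26, runs 26→36
C: waits 36, runs 36→52
B: waits 52, runs 52→72
Sum = 0+3+9+17+26+36+52 = 143.

143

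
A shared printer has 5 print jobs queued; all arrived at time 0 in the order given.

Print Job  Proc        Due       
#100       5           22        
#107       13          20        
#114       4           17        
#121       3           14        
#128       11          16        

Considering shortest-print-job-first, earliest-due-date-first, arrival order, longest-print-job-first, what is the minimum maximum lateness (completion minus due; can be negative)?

14

SPT (increasing processing time): #121 #114 #100 #128 #107.
#121: 0→3, due 14, lateness -11
#114: 3→7, due 17, lateness -10
#100: 7→12, due 22, lateness -10
#128: 12→23, due 16, lateness 7
#107: 23→36, due 20, lateness 16
Maximum = 16.
EDD (increasing due date): #121 #128 #114 #107 #100.
#121: 0→3, due 14, lateness -11
#128: 3→14, due 16, lateness -2
#114: 14→18, due 17, lateness 1
#107: 18→31, due 20, lateness 11
#100: 31→36, due 22, lateness 14
Maximum = 14.
FIFO (arrival order): #100 #107 #114 #121 #128.
#100: 0→5, due 22, lateness -17
#107: 5→18, due 20, lateness -2
#114: 18→22, due 17, lateness 5
#121: 22→25, due 14, lateness 11
#128: 25→36, due 16, lateness 20
Maximum = 20.
LPT (decreasing processing time): #107 #128 #100 #114 #121.
#107: 0→13, due 20, lateness -7
#128: 13→24, due 16, lateness 8
#100: 24→29, due 22, lateness 7
#114: 29→33, due 17, lateness 16
#121: 33→36, due 14, lateness 22
Maximum = 22.
SPT 16, EDD 14, FIFO 20, LPT 22 → minimum 14.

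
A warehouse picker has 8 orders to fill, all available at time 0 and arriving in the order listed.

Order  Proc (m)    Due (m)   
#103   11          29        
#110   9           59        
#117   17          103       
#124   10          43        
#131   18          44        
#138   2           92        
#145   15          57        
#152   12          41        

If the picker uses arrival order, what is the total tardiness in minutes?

FIFO (arrival order): #103 #110 #117 #124 #131 #138 #145 #152.
#103: 0→11, due 29, tardiness 0
#110: 11→20, due 59, tardiness 0
#117: 20→37, due 103, tardiness 0
#124: 37→47, due 43, tardiness 4
#131: 47→65, due 44, tardiness 21
#138: 65→67, due 92, tardiness 0
#145: 67→82, due 57, tardiness 25
#152: 82→94, due 41, tardiness 53
Sum = 0+0+0+4+21+0+25+53 = 103.

103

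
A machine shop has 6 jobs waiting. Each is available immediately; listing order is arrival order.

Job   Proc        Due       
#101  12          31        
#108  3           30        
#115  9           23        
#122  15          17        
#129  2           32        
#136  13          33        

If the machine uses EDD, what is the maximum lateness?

EDD (increasing due date): #122 #115 #108 #101 #129 #136.
#122: 0→15, due 17, lateness -2
#115: 15→24, due 23, lateness 1
#108: 24→27, due 30, lateness -3
#101: 27→39, due 31, lateness 8
#129: 39→41, due 32, lateness 9
#136: 41→54, due 33, lateness 21
Maximum = 21.

21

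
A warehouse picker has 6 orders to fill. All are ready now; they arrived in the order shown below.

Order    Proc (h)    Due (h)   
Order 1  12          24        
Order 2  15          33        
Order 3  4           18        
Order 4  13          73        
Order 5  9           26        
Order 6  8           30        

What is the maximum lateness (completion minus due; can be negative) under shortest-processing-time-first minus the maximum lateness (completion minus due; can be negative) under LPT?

-15

SPT (increasing processing time): Order 3 Order 6 Order 5 Order 1 Order 4 Order 2.
Order 3: 0→4, due 18, lateness -14
Order 6: 4→12, due 30, lateness -18
Order 5: 12→21, due 26, lateness -5
Order 1: 21→33, due 24, lateness 9
Order 4: 33→46, due 73, lateness -27
Order 2: 46→61, due 33, lateness 28
Maximum = 28.
LPT (decreasing processing time): Order 2 Order 4 Order 1 Order 5 Order 6 Order 3.
Order 2: 0→15, due 33, lateness -18
Order 4: 15→28, due 73, lateness -45
Order 1: 28→40, due 24, lateness 16
Order 5: 40→49, due 26, lateness 23
Order 6: 49→57, due 30, lateness 27
Order 3: 57→61, due 18, lateness 43
Maximum = 43.
Difference = 28 − 43 = -15.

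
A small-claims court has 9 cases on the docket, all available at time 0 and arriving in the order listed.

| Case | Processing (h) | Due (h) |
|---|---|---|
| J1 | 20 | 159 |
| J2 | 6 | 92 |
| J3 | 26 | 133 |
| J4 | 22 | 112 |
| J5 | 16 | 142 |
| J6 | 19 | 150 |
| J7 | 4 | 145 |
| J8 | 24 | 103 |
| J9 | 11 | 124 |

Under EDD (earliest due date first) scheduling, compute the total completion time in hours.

730

EDD (increasing due date): J2 J8 J4 J9 J3 J5 J7 J6 J1.
J2: 0→6
J8: 6→30
J4: 30→52
J9: 52→63
J3: 63→89
J5: 89→105
J7: 105→109
J6: 109→128
J1: 128→148
Sum = 6+30+52+63+89+105+109+128+148 = 730.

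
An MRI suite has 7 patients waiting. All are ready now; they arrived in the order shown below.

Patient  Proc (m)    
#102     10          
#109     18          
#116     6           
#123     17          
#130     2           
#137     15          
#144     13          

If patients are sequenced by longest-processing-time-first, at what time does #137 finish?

50

LPT (decreasing processing time): #109 #123 #137 #144 #102 #116 #130.
#109: 0→18
#123: 18→35
#137: 35→50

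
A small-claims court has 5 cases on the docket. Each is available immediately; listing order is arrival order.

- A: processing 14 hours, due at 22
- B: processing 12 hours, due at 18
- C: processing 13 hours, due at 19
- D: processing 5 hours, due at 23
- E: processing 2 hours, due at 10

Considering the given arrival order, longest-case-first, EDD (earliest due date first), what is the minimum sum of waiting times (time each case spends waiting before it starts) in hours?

84

FIFO (arrival order): A B C D E.
A: waits 0, runs 0→14
B: waits 14, runs 14→26
C: waits 26, runs 26→39
D: waits 39, runs 39→44
E: waits 44, runs 44→46
Sum = 0+14+26+39+44 = 123.
LPT (decreasing processing time): A C B D E.
A: waits 0, runs 0→14
C: waits 14, runs 14→27
B: waits 27, runs 27→39
D: waits 39, runs 39→44
E: waits 44, runs 44→46
Sum = 0+14+27+39+44 = 124.
EDD (increasing due date): E B C A D.
E: waits 0, runs 0→2
B: waits 2, runs 2→14
C: waits 14, runs 14→27
A: waits 27, runs 27→41
D: waits 41, runs 41→46
Sum = 0+2+14+27+41 = 84.
FIFO 123, LPT 124, EDD 84 → minimum 84.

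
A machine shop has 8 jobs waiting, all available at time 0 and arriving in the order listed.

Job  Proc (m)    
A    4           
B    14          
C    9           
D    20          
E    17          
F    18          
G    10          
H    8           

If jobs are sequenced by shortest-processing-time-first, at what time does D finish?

SPT (increasing processing time): A H C G B E F D.
A: 0→4
H: 4→12
C: 12→21
G: 21→31
B: 31→45
E: 45→62
F: 62→80
D: 80→100

100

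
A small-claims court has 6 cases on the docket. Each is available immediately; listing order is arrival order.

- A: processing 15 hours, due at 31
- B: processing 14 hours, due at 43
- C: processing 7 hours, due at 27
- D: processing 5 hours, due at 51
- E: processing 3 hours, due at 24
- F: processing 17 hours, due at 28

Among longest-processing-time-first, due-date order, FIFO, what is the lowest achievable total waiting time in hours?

138

LPT (decreasing processing time): F A B C D E.
F: waits 0, runs 0→17
A: waits 17, runs 17→32
B: waits 32, runs 32→46
C: waits 46, runs 46→53
D: waits 53, runs 53→58
E: waits 58, runs 58→61
Sum = 0+17+32+46+53+58 = 206.
EDD (increasing due date): E C F A B D.
E: waits 0, runs 0→3
C: waits 3, runs 3→10
F: waits 10, runs 10→27
A: waits 27, runs 27→42
B: waits 42, runs 42→56
D: waits 56, runs 56→61
Sum = 0+3+10+27+42+56 = 138.
FIFO (arrival order): A B C D E F.
A: waits 0, runs 0→15
B: waits 15, runs 15→29
C: waits 29, runs 29→36
D: waits 36, runs 36→41
E: waits 41, runs 41→44
F: waits 44, runs 44→61
Sum = 0+15+29+36+41+44 = 165.
LPT 206, EDD 138, FIFO 165 → minimum 138.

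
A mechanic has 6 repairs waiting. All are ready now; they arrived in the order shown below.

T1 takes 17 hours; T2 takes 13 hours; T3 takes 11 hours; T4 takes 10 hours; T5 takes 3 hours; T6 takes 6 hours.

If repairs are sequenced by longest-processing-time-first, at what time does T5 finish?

60

LPT (decreasing processing time): T1 T2 T3 T4 T6 T5.
T1: 0→17
T2: 17→30
T3: 30→41
T4: 41→51
T6: 51→57
T5: 57→60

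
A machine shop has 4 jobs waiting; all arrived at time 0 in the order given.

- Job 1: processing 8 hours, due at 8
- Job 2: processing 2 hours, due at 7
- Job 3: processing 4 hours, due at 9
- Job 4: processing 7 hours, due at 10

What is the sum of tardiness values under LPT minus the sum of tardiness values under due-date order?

11

LPT (decreasing processing time): Job 1 Job 4 Job 3 Job 2.
Job 1: 0→8, due 8, tardiness 0
Job 4: 8→15, due 10, tardiness 5
Job 3: 15→19, due 9, tardiness 10
Job 2: 19→21, due 7, tardiness 14
Sum = 0+5+10+14 = 29.
EDD (increasing due date): Job 2 Job 1 Job 3 Job 4.
Job 2: 0→2, due 7, tardiness 0
Job 1: 2→10, due 8, tardiness 2
Job 3: 10→14, due 9, tardiness 5
Job 4: 14→21, due 10, tardiness 11
Sum = 0+2+5+11 = 18.
Difference = 29 − 18 = 11.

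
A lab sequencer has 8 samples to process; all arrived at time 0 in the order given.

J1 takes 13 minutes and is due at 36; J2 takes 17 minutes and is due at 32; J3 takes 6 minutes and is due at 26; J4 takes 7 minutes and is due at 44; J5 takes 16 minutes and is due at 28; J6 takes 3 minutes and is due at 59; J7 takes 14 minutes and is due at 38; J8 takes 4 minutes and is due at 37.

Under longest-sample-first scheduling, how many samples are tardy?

LPT (decreasing processing time): J2 J5 J7 J1 J4 J3 J8 J6.
J2: 0→17, due 32, tardiness 0
J5: 17→33, due 28, tardiness 5
J7: 33→47, due 38, tardiness 9
J1: 47→60, due 36, tardiness 24
J4: 60→67, due 44, tardiness 23
J3: 67→73, due 26, tardiness 47
J8: 73→77, due 37, tardiness 40
J6: 77→80, due 59, tardiness 21
Late samples: 7.

7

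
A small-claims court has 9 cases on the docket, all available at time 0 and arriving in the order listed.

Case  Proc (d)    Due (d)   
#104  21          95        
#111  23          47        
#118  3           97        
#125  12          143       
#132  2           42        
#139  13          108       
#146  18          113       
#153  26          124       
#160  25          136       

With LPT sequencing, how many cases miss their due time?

4

LPT (decreasing processing time): #153 #160 #111 #104 #146 #139 #125 #118 #132.
#153: 0→26, due 124, tardiness 0
#160: 26→51, due 136, tardiness 0
#111: 51→74, due 47, tardiness 27
#104: 74→95, due 95, tardiness 0
#146: 95→113, due 113, tardiness 0
#139: 113→126, due 108, tardiness 18
#125: 126→138, due 143, tardiness 0
#118: 138→141, due 97, tardiness 44
#132: 141→143, due 42, tardiness 101
Late cases: 4.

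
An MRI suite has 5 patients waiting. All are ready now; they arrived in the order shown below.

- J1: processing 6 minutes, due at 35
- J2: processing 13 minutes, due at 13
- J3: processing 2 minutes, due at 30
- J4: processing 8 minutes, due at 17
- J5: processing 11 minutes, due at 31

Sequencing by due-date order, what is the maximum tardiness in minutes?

EDD (increasing due date): J2 J4 J3 J5 J1.
J2: 0→13, due 13, tardiness 0
J4: 13→21, due 17, tardiness 4
J3: 21→23, due 30, tardiness 0
J5: 23→34, due 31, tardiness 3
J1: 34→40, due 35, tardiness 5
Maximum = 5.

5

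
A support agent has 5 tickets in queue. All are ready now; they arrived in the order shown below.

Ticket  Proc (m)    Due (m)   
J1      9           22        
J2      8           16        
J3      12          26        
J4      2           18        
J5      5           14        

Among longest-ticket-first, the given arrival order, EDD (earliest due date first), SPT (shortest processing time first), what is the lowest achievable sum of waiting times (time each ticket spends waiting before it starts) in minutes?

LPT (decreasing processing time): J3 J1 J2 J5 J4.
J3: waits 0, runs 0→12
J1: waits 12, runs 12→21
J2: waits 21, runs 21→29
J5: waits 29, runs 29→34
J4: waits 34, runs 34→36
Sum = 0+12+21+29+34 = 96.
FIFO (arrival order): J1 J2 J3 J4 J5.
J1: waits 0, runs 0→9
J2: waits 9, runs 9→17
J3: waits 17, runs 17→29
J4: waits 29, runs 29→31
J5: waits 31, runs 31→36
Sum = 0+9+17+29+31 = 86.
EDD (increasing due date): J5 J2 J4 J1 J3.
J5: waits 0, runs 0→5
J2: waits 5, runs 5→13
J4: waits 13, runs 13→15
J1: waits 15, runs 15→24
J3: waits 24, runs 24→36
Sum = 0+5+13+15+24 = 57.
SPT (increasing processing time): J4 J5 J2 J1 J3.
J4: waits 0, runs 0→2
J5: waits 2, runs 2→7
J2: waits 7, runs 7→15
J1: waits 15, runs 15→24
J3: waits 24, runs 24→36
Sum = 0+2+7+15+24 = 48.
LPT 96, FIFO 86, EDD 57, SPT 48 → minimum 48.

48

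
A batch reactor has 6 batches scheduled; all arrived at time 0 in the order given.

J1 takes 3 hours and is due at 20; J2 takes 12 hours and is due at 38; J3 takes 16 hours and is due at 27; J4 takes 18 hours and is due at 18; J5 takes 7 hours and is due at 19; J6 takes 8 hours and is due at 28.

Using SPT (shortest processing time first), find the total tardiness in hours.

65

SPT (increasing processing time): J1 J5 J6 J2 J3 J4.
J1: 0→3, due 20, tardiness 0
J5: 3→10, due 19, tardiness 0
J6: 10→18, due 28, tardiness 0
J2: 18→30, due 38, tardiness 0
J3: 30→46, due 27, tardiness 19
J4: 46→64, due 18, tardiness 46
Sum = 0+0+0+0+19+46 = 65.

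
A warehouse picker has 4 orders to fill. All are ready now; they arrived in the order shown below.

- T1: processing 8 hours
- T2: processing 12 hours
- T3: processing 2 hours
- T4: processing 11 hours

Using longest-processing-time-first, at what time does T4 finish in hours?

23

LPT (decreasing processing time): T2 T4 T1 T3.
T2: 0→12
T4: 12→23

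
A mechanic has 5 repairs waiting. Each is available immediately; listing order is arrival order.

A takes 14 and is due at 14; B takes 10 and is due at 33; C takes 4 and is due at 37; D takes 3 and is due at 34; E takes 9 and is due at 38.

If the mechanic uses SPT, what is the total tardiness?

26

SPT (increasing processing time): D C E B A.
D: 0→3, due 34, tardiness 0
C: 3→7, due 37, tardiness 0
E: 7→16, due 38, tardiness 0
B: 16→26, due 33, tardiness 0
A: 26→40, due 14, tardiness 26
Sum = 0+0+0+0+26 = 26.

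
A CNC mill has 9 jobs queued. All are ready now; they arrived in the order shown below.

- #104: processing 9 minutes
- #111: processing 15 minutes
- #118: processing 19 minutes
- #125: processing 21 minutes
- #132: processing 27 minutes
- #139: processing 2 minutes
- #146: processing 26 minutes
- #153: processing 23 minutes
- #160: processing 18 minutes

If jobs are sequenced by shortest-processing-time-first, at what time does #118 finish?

63

SPT (increasing processing time): #139 #104 #111 #160 #118 #125 #153 #146 #132.
#139: 0→2
#104: 2→11
#111: 11→26
#160: 26→44
#118: 44→63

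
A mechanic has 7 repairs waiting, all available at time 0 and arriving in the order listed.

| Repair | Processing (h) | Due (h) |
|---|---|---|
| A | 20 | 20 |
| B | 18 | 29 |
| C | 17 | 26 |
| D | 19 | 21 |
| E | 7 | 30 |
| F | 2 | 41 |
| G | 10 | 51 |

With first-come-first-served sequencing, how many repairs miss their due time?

FIFO (arrival order): A B C D E F G.
A: 0→20, due 20, tardiness 0
B: 20→38, due 29, tardiness 9
C: 38→55, due 26, tardiness 29
D: 55→74, due 21, tardiness 53
E: 74→81, due 30, tardiness 51
F: 81→83, due 41, tardiness 42
G: 83→93, due 51, tardiness 42
Late repairs: 6.

6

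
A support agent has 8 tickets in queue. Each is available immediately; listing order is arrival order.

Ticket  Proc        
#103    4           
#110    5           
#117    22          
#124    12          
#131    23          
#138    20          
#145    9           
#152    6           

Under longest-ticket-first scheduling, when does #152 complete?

92

LPT (decreasing processing time): #131 #117 #138 #124 #145 #152 #110 #103.
#131: 0→23
#117: 23→45
#138: 45→65
#124: 65→77
#145: 77→86
#152: 86→92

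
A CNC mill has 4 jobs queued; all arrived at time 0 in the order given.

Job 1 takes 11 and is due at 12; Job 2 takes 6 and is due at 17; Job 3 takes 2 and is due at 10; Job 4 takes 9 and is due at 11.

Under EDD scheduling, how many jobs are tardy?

EDD (increasing due date): Job 3 Job 4 Job 1 Job 2.
Job 3: 0→2, due 10, tardiness 0
Job 4: 2→11, due 11, tardiness 0
Job 1: 11→22, due 12, tardiness 10
Job 2: 22→28, due 17, tardiness 11
Late jobs: 2.

2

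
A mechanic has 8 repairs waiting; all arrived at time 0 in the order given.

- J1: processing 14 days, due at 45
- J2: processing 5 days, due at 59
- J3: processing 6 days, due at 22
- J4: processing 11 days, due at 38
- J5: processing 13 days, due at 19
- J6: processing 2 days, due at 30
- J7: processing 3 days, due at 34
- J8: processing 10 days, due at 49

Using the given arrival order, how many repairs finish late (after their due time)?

FIFO (arrival order): J1 J2 J3 J4 J5 J6 J7 J8.
J1: 0→14, due 45, tardiness 0
J2: 14→19, due 59, tardiness 0
J3: 19→25, due 22, tardiness 3
J4: 25→36, due 38, tardiness 0
J5: 36→49, due 19, tardiness 30
J6: 49→51, due 30, tardiness 21
J7: 51→54, due 34, tardiness 20
J8: 54→64, due 49, tardiness 15
Late repairs: 5.

5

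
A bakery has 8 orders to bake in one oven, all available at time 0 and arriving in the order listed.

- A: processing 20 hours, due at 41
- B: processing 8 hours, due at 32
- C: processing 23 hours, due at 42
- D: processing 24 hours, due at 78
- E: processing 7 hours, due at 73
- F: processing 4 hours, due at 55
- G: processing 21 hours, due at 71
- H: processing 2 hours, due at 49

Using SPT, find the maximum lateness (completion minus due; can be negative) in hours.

SPT (increasing processing time): H F E B A G C D.
H: 0→2, due 49, lateness -47
F: 2→6, due 55, lateness -49
E: 6→13, due 73, lateness -60
B: 13→21, due 32, lateness -11
A: 21→41, due 41, lateness 0
G: 41→62, due 71, lateness -9
C: 62→85, due 42, lateness 43
D: 85→109, due 78, lateness 31
Maximum = 43.

43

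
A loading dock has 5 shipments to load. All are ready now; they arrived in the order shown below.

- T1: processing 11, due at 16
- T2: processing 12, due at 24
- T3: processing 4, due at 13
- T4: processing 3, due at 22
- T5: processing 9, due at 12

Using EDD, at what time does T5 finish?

9

EDD (increasing due date): T5 T3 T1 T4 T2.
T5: 0→9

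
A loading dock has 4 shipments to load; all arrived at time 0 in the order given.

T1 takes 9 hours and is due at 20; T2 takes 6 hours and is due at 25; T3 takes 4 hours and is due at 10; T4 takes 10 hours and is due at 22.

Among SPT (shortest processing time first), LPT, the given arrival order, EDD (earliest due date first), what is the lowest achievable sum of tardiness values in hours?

5

SPT (increasing processing time): T3 T2 T1 T4.
T3: 0→4, due 10, tardiness 0
T2: 4→10, due 25, tardiness 0
T1: 10→19, due 20, tardiness 0
T4: 19→29, due 22, tardiness 7
Sum = 0+0+0+7 = 7.
LPT (decreasing processing time): T4 T1 T2 T3.
T4: 0→10, due 22, tardiness 0
T1: 10→19, due 20, tardiness 0
T2: 19→25, due 25, tardiness 0
T3: 25→29, due 10, tardiness 19
Sum = 0+0+0+19 = 19.
FIFO (arrival order): T1 T2 T3 T4.
T1: 0→9, due 20, tardiness 0
T2: 9→15, due 25, tardiness 0
T3: 15→19, due 10, tardiness 9
T4: 19→29, due 22, tardiness 7
Sum = 0+0+9+7 = 16.
EDD (increasing due date): T3 T1 T4 T2.
T3: 0→4, due 10, tardiness 0
T1: 4→13, due 20, tardiness 0
T4: 13→23, due 22, tardiness 1
T2: 23→29, due 25, tardiness 4
Sum = 0+0+1+4 = 5.
SPT 7, LPT 19, FIFO 16, EDD 5 → minimum 5.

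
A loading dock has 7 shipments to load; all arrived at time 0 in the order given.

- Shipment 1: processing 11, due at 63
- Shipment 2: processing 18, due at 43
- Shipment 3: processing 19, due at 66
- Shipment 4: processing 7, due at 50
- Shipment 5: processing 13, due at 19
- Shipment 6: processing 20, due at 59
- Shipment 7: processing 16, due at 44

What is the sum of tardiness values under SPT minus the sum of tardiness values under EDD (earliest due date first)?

SPT (increasing processing time): Shipment 4 Shipment 1 Shipment 5 Shipment 7 Shipment 2 Shipment 3 Shipment 6.
Shipment 4: 0→7, due 50, tardiness 0
Shipment 1: 7→18, due 63, tardiness 0
Shipment 5: 18→31, due 19, tardiness 12
Shipment 7: 31→47, due 44, tardiness 3
Shipment 2: 47→65, due 43, tardiness 22
Shipment 3: 65→84, due 66, tardiness 18
Shipment 6: 84→104, due 59, tardiness 45
Sum = 0+0+12+3+22+18+45 = 100.
EDD (increasing due date): Shipment 5 Shipment 2 Shipment 7 Shipment 4 Shipment 6 Shipment 1 Shipment 3.
Shipment 5: 0→13, due 19, tardiness 0
Shipment 2: 13→31, due 43, tardiness 0
Shipment 7: 31→47, due 44, tardiness 3
Shipment 4: 47→54, due 50, tardiness 4
Shipment 6: 54→74, due 59, tardiness 15
Shipment 1: 74→85, due 63, tardiness 22
Shipment 3: 85→104, due 66, tardiness 38
Sum = 0+0+3+4+15+22+38 = 82.
Difference = 100 − 82 = 18.

18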